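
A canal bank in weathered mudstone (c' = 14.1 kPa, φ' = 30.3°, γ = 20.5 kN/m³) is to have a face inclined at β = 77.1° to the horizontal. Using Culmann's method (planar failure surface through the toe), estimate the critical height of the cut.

H_c = 7.34 m

Culmann's analysis gives the critical failure plane at α_cr = (β + φ')/2 = (77.1 + 30.3)/2 = 53.7°, and the critical height
H_c = (4c'/γ) · sinβ cosφ' / [1 − cos(β − φ')]
    = (4·14.1/20.5) · sin77.1°·cos30.3° / [1 − cos(46.8°)]
    = 2.751 · 0.9748·0.8634 / [1 − 0.6845]
    = 2.751 · 0.8416 / 0.3155
    = 7.34 m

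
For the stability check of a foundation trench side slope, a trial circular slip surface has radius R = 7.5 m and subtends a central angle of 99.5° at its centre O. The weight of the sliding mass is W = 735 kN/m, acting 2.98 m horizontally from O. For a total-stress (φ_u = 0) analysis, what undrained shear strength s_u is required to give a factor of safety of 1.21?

s_u = 27.1 kPa

FS = s_u·L_a·R / (W·d), so s_u = FS·W·d / (L_a·R).
Arc length L_a = R·θ = 7.5·(99.5°·π/180) = 7.5·1.7366 = 13.02 m
s_u = 1.21·735·2.98 / (13.02·7.5) = 2650.3 / 97.68 = 27.13 kPa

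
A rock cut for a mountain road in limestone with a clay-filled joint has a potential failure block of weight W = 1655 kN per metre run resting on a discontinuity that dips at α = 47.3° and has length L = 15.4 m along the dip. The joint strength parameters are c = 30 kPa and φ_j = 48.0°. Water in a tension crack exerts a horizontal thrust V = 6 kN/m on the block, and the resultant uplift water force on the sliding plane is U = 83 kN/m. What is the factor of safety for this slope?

FS = 1.32

Resolving the block weight along and normal to the plane and applying the Mohr–Coulomb strength on the joint:
N' = W cosα − U − V sinα = 1655·cos47.3° − 83 − 6·sin47.3° = 1034.9 kN/m
Driving force T = W sinα + V cosα = 1655·sin47.3° + 6·cos47.3° = 1220.4 kN/m
Resisting force R = c·L + N'·tanφ_j = 30·15.4 + 1034.9·tan48.0° = 462.0 + 1149.4 = 1611.4 kN/m
FS = R / T = 1611.4 / 1220.4 = 1.320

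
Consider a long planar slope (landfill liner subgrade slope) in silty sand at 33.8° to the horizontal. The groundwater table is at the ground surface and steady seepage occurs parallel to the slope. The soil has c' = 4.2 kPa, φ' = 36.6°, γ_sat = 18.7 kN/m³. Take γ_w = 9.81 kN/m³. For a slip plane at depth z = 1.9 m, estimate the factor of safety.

With seepage parallel to the slope and the water table at the surface, the effective normal stress on the slip plane uses the buoyant unit weight γ' = γ_sat − γ_w while the driving shear stress uses γ_sat:
FS = [c' + γ' z cos²β tanφ'] / [γ_sat z sinβ cosβ]
γ' = 18.7 − 9.81 = 8.89 kN/m³
Numerator = 4.2 + 8.89·1.9·cos²33.8°·tan36.6° = 4.2 + 8.89·1.9·0.6905·0.7427 = 12.862 kPa
Denominator = 18.7·1.9·sin33.8°·cos33.8° = 18.7·1.9·0.5563·0.8310 = 16.425 kPa
FS = 12.862 / 16.425 = 0.783

FS = 0.78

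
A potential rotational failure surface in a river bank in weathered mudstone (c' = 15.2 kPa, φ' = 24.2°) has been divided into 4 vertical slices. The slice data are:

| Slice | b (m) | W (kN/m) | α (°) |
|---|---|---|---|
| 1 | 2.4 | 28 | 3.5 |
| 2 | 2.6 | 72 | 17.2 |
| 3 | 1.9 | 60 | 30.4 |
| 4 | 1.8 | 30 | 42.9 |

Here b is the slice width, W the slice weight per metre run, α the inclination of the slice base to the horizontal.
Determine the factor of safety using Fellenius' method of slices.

Ordinary method of slices: FS = Σ[c'·Δl_i + (W_i cosα_i)·tanφ'] / Σ W_i sinα_i, with Δl_i = b_i / cosα_i.
Slice 1: Δl = 2.4/cos3.5° = 2.404 m; N'_1 = 28·cos3.5° = 27.9; c'Δl = 36.55; W sinα = 1.7
Slice 2: Δl = 2.6/cos17.2° = 2.722 m; N'_2 = 72·cos17.2° = 68.8; c'Δl = 41.37; W sinα = 21.3
Slice 3: Δl = 1.9/cos30.4° = 2.203 m; N'_3 = 60·cos30.4° = 51.8; c'Δl = 33.48; W sinα = 30.4
Slice 4: Δl = 1.8/cos42.9° = 2.457 m; N'_4 = 30·cos42.9° = 22.0; c'Δl = 37.35; W sinα = 20.4
Σc'Δl = 148.8 kN/m; ΣN' = 170.5 kN/m; ΣW sinα = 73.8 kN/m
Resisting = 148.8 + 170.5·tan24.2° = 148.8 + 76.6 = 225.4 kN/m
FS = 225.4 / 73.8 = 3.054

FS = 3.05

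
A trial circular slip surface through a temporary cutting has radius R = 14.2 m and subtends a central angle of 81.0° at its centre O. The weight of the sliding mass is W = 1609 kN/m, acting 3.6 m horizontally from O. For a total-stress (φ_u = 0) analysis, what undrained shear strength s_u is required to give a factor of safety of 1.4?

s_u = 28.4 kPa

FS = s_u·L_a·R / (W·d), so s_u = FS·W·d / (L_a·R).
Arc length L_a = R·θ = 14.2·(81.0°·π/180) = 14.2·1.4137 = 20.07 m
s_u = 1.4·1609·3.6 / (20.07·14.2) = 8109.4 / 285.06 = 28.45 kPa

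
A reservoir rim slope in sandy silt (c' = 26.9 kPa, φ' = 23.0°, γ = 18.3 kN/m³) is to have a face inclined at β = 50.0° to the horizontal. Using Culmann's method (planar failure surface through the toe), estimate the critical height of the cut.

Culmann's analysis gives the critical failure plane at α_cr = (β + φ')/2 = (50.0 + 23.0)/2 = 36.5°, and the critical height
H_c = (4c'/γ) · sinβ cosφ' / [1 − cos(β − φ')]
    = (4·26.9/18.3) · sin50.0°·cos23.0° / [1 − cos(27.0°)]
    = 5.880 · 0.7660·0.9205 / [1 − 0.8910]
    = 5.880 · 0.7051 / 0.1090
    = 38.04 m

H_c = 38.04 m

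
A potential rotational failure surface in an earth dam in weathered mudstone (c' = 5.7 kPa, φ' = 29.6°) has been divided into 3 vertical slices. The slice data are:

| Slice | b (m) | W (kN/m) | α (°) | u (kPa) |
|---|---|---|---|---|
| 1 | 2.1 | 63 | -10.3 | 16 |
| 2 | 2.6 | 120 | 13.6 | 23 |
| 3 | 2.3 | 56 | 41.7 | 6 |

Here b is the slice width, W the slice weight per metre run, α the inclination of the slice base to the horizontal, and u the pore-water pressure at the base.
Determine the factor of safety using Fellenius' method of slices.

Ordinary method of slices: FS = Σ[c'·Δl_i + (W_i cosα_i − u_i·Δl_i)·tanφ'] / Σ W_i sinα_i, with Δl_i = b_i / cosα_i.
Slice 1: Δl = 2.1/cos(-10.3°) = 2.134 m; N'_1 = 63·cos(-10.3°) − 16·2.134 = 27.8; c'Δl = 12.17; W sinα = -11.3
Slice 2: Δl = 2.6/cos13.6° = 2.675 m; N'_2 = 120·cos13.6° − 23·2.675 = 55.1; c'Δl = 15.25; W sinα = 28.2
Slice 3: Δl = 2.3/cos41.7° = 3.080 m; N'_3 = 56·cos41.7° − 6·3.080 = 23.3; c'Δl = 17.56; W sinα = 37.3
Σc'Δl = 45.0 kN/m; ΣN' = 106.3 kN/m; ΣW sinα = 54.2 kN/m
Resisting = 45.0 + 106.3·tan29.6° = 45.0 + 60.4 = 105.3 kN/m
FS = 105.3 / 54.2 = 1.943

FS = 1.94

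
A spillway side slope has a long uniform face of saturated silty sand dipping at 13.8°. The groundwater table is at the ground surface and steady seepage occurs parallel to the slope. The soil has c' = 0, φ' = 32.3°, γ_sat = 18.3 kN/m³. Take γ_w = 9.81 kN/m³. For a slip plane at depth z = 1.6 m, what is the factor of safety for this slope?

With seepage parallel to the slope and the water table at the surface, the effective normal stress on the slip plane uses the buoyant unit weight γ' = γ_sat − γ_w while the driving shear stress uses γ_sat:
FS = [c' + γ' z cos²β tanφ'] / [γ_sat z sinβ cosβ]
(For c' = 0 this reduces to FS = (γ'/γ_sat)·tanφ'/tanβ.)
γ' = 18.3 − 9.81 = 8.49 kN/m³
Numerator = 0.0 + 8.49·1.6·cos²13.8°·tan32.3° = 0.0 + 8.49·1.6·0.9431·0.6322 = 8.099 kPa
Denominator = 18.3·1.6·sin13.8°·cos13.8° = 18.3·1.6·0.2385·0.9711 = 6.783 kPa
FS = 8.099 / 6.783 = 1.194

FS = 1.19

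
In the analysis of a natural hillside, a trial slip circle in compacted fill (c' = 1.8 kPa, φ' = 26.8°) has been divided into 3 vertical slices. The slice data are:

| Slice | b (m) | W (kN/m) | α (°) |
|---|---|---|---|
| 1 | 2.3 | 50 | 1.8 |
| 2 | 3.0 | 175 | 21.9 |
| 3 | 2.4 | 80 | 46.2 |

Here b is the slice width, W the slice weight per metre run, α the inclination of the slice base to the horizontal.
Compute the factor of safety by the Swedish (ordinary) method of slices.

FS = 1.22

Ordinary method of slices: FS = Σ[c'·Δl_i + (W_i cosα_i)·tanφ'] / Σ W_i sinα_i, with Δl_i = b_i / cosα_i.
Slice 1: Δl = 2.3/cos1.8° = 2.301 m; N'_1 = 50·cos1.8° = 50.0; c'Δl = 4.14; W sinα = 1.6
Slice 2: Δl = 3.0/cos21.9° = 3.233 m; N'_2 = 175·cos21.9° = 162.4; c'Δl = 5.82; W sinα = 65.3
Slice 3: Δl = 2.4/cos46.2° = 3.467 m; N'_3 = 80·cos46.2° = 55.4; c'Δl = 6.24; W sinα = 57.7
Σc'Δl = 16.2 kN/m; ΣN' = 267.7 kN/m; ΣW sinα = 124.6 kN/m
Resisting = 16.2 + 267.7·tan26.8° = 16.2 + 135.2 = 151.4 kN/m
FS = 151.4 / 124.6 = 1.216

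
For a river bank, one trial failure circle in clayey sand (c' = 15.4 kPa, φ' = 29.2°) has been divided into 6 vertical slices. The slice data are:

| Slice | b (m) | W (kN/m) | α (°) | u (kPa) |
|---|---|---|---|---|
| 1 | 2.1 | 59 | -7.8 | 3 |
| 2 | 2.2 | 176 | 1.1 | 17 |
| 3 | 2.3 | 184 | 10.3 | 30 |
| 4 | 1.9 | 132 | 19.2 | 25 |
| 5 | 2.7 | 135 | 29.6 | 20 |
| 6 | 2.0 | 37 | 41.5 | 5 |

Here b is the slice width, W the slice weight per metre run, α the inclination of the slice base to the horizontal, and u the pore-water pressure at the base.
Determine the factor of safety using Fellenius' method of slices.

Ordinary method of slices: FS = Σ[c'·Δl_i + (W_i cosα_i − u_i·Δl_i)·tanφ'] / Σ W_i sinα_i, with Δl_i = b_i / cosα_i.
Slice 1: Δl = 2.1/cos(-7.8°) = 2.120 m; N'_1 = 59·cos(-7.8°) − 3·2.120 = 52.1; c'Δl = 32.64; W sinα = -8.0
Slice 2: Δl = 2.2/cos1.1° = 2.200 m; N'_2 = 176·cos1.1° − 17·2.200 = 138.6; c'Δl = 33.89; W sinα = 3.4
Slice 3: Δl = 2.3/cos10.3° = 2.338 m; N'_3 = 184·cos10.3° − 30·2.338 = 110.9; c'Δl = 36.00; W sinα = 32.9
Slice 4: Δl = 1.9/cos19.2° = 2.012 m; N'_4 = 132·cos19.2° − 25·2.012 = 74.4; c'Δl = 30.98; W sinα = 43.4
Slice 5: Δl = 2.7/cos29.6° = 3.105 m; N'_5 = 135·cos29.6° − 20·3.105 = 55.3; c'Δl = 47.82; W sinα = 66.7
Slice 6: Δl = 2.0/cos41.5° = 2.670 m; N'_6 = 37·cos41.5° − 5·2.670 = 14.4; c'Δl = 41.12; W sinα = 24.5
Σc'Δl = 222.5 kN/m; ΣN' = 445.6 kN/m; ΣW sinα = 162.9 kN/m
Resisting = 222.5 + 445.6·tan29.2° = 222.5 + 249.0 = 471.5 kN/m
FS = 471.5 / 162.9 = 2.895

FS = 2.89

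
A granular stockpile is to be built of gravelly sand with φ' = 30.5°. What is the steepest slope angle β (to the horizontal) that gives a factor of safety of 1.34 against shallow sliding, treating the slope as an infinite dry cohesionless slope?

β = 23.7°

For an infinite dry cohesionless slope FS = tanφ'/tanβ, so tanβ = tanφ' / FS.
tanβ = tan30.5° / 1.34 = 0.5890 / 1.34 = 0.4396
β = arctan(0.4396) = 23.73°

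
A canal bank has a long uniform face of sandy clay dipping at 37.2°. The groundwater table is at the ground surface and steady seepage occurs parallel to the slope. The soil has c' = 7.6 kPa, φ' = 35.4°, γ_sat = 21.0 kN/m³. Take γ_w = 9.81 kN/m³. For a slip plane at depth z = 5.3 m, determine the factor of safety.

FS = 0.64

With seepage parallel to the slope and the water table at the surface, the effective normal stress on the slip plane uses the buoyant unit weight γ' = γ_sat − γ_w while the driving shear stress uses γ_sat:
FS = [c' + γ' z cos²β tanφ'] / [γ_sat z sinβ cosβ]
γ' = 21.0 − 9.81 = 11.19 kN/m³
Numerator = 7.6 + 11.19·5.3·cos²37.2°·tan35.4° = 7.6 + 11.19·5.3·0.6345·0.7107 = 34.341 kPa
Denominator = 21.0·5.3·sin37.2°·cos37.2° = 21.0·5.3·0.6046·0.7965 = 53.600 kPa
FS = 34.341 / 53.600 = 0.641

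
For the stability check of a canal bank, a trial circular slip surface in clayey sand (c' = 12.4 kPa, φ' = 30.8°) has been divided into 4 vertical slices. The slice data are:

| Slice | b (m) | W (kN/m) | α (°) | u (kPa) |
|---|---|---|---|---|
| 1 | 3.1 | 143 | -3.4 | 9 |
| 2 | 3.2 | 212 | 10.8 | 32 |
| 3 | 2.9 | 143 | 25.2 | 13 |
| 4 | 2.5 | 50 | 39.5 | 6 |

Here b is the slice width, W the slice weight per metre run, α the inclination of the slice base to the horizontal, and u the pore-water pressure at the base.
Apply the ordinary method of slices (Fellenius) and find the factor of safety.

FS = 2.85

Ordinary method of slices: FS = Σ[c'·Δl_i + (W_i cosα_i − u_i·Δl_i)·tanφ'] / Σ W_i sinα_i, with Δl_i = b_i / cosα_i.
Slice 1: Δl = 3.1/cos(-3.4°) = 3.105 m; N'_1 = 143·cos(-3.4°) − 9·3.105 = 114.8; c'Δl = 38.51; W sinα = -8.5
Slice 2: Δl = 3.2/cos10.8° = 3.258 m; N'_2 = 212·cos10.8° − 32·3.258 = 104.0; c'Δl = 40.40; W sinα = 39.7
Slice 3: Δl = 2.9/cos25.2° = 3.205 m; N'_3 = 143·cos25.2° − 13·3.205 = 87.7; c'Δl = 39.74; W sinα = 60.9
Slice 4: Δl = 2.5/cos39.5° = 3.240 m; N'_4 = 50·cos39.5° − 6·3.240 = 19.1; c'Δl = 40.17; W sinα = 31.8
Σc'Δl = 158.8 kN/m; ΣN' = 325.7 kN/m; ΣW sinα = 123.9 kN/m
Resisting = 158.8 + 325.7·tan30.8° = 158.8 + 194.1 = 353.0 kN/m
FS = 353.0 / 123.9 = 2.848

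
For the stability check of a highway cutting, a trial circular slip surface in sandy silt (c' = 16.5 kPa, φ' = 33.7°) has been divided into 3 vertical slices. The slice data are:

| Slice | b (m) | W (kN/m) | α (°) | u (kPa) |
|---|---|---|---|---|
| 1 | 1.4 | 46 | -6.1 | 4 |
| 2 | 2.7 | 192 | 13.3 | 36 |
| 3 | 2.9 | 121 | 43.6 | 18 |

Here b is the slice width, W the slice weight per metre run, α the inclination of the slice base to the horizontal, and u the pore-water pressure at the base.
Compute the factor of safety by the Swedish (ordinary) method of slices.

FS = 1.88

Ordinary method of slices: FS = Σ[c'·Δl_i + (W_i cosα_i − u_i·Δl_i)·tanφ'] / Σ W_i sinα_i, with Δl_i = b_i / cosα_i.
Slice 1: Δl = 1.4/cos(-6.1°) = 1.408 m; N'_1 = 46·cos(-6.1°) − 4·1.408 = 40.1; c'Δl = 23.23; W sinα = -4.9
Slice 2: Δl = 2.7/cos13.3° = 2.774 m; N'_2 = 192·cos13.3° − 36·2.774 = 87.0; c'Δl = 45.78; W sinα = 44.2
Slice 3: Δl = 2.9/cos43.6° = 4.005 m; N'_3 = 121·cos43.6° − 18·4.005 = 15.5; c'Δl = 66.08; W sinα = 83.4
Σc'Δl = 135.1 kN/m; ΣN' = 142.6 kN/m; ΣW sinα = 122.7 kN/m
Resisting = 135.1 + 142.6·tan33.7° = 135.1 + 95.1 = 230.2 kN/m
FS = 230.2 / 122.7 = 1.876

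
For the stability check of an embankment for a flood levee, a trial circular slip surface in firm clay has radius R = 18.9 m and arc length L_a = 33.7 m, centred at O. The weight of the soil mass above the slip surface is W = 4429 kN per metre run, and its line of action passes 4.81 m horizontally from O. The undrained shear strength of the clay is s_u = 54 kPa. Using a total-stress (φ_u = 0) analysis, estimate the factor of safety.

FS = 1.61

Taking moments about the centre O, the resisting moment is provided by the undrained shear strength acting along the arc:
M_R = s_u·L_a·R = 54·33.70·18.9 = 34394.2 kN·m/m
M_D = W·d = 4429·4.81 = 21303.5 kN·m/m
FS = M_R / M_D = 34394.2 / 21303.5 = 1.614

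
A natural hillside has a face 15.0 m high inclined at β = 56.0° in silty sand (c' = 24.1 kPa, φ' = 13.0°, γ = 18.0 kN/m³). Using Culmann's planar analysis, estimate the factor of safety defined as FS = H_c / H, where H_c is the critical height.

FS = 1.07

H_c = (4c'/γ) · sinβ cosφ' / [1 − cos(β − φ')]
    = (4·24.1/18.0) · sin56.0°·cos13.0° / [1 − cos43.0°]
    = 5.356 · 0.8078 / 0.2686 = 16.10 m
FS = H_c / H = 16.10 / 15.0 = 1.074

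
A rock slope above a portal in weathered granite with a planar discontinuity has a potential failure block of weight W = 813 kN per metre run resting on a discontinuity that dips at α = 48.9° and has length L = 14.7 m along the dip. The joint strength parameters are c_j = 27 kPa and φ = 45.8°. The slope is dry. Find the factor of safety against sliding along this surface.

Resolving the block weight along and normal to the plane and applying the Mohr–Coulomb strength on the joint:
N' = W cosα = 813·cos48.9° = 534.4 kN/m
Driving force T = W sinα = 813·sin48.9° = 612.6 kN/m
Resisting force R = c_j·L + N'·tanφ = 27·14.7 + 534.4·tan45.8° = 396.9 + 549.6 = 946.5 kN/m
FS = R / T = 946.5 / 612.6 = 1.545

FS = 1.54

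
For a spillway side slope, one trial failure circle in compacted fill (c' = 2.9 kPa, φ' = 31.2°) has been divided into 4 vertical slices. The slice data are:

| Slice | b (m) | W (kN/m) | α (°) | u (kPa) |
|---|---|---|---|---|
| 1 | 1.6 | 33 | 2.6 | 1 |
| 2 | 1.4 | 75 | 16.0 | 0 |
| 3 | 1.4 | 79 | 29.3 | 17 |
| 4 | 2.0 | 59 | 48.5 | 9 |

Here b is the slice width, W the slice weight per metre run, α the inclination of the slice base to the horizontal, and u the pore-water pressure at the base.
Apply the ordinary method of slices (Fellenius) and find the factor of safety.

FS = 1.12

Ordinary method of slices: FS = Σ[c'·Δl_i + (W_i cosα_i − u_i·Δl_i)·tanφ'] / Σ W_i sinα_i, with Δl_i = b_i / cosα_i.
Slice 1: Δl = 1.6/cos2.6° = 1.602 m; N'_1 = 33·cos2.6° − 1·1.602 = 31.4; c'Δl = 4.64; W sinα = 1.5
Slice 2: Δl = 1.4/cos16.0° = 1.456 m; N'_2 = 75·cos16.0° − 0·1.456 = 72.1; c'Δl = 4.22; W sinα = 20.7
Slice 3: Δl = 1.4/cos29.3° = 1.605 m; N'_3 = 79·cos29.3° − 17·1.605 = 41.6; c'Δl = 4.66; W sinα = 38.7
Slice 4: Δl = 2.0/cos48.5° = 3.018 m; N'_4 = 59·cos48.5° − 9·3.018 = 11.9; c'Δl = 8.75; W sinα = 44.2
Σc'Δl = 22.3 kN/m; ΣN' = 157.0 kN/m; ΣW sinα = 105.0 kN/m
Resisting = 22.3 + 157.0·tan31.2° = 22.3 + 95.1 = 117.4 kN/m
FS = 117.4 / 105.0 = 1.117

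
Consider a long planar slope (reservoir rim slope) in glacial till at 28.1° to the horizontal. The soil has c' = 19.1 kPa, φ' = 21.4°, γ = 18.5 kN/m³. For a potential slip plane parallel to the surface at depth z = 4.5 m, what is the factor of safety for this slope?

For an infinite slope with a slip plane parallel to the surface (no pore pressure): FS = [c' + γz cos²β tanφ'] / [γz sinβ cosβ].
γz = 18.5·4.5 = 83.25 kN/m²
Numerator = 19.1 + 83.25·cos²28.1°·tan21.4° = 19.1 + 83.25·0.7781·0.3919 = 44.487 kPa
Denominator = 83.25·sin28.1°·cos28.1° = 83.25·0.4710·0.8821 = 34.590 kPa
FS = 44.487 / 34.590 = 1.286

FS = 1.29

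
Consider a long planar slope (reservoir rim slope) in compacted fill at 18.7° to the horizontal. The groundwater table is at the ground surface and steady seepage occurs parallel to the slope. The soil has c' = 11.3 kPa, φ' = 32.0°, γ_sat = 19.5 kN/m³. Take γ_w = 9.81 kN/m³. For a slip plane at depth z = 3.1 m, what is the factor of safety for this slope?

With seepage parallel to the slope and the water table at the surface, the effective normal stress on the slip plane uses the buoyant unit weight γ' = γ_sat − γ_w while the driving shear stress uses γ_sat:
FS = [c' + γ' z cos²β tanφ'] / [γ_sat z sinβ cosβ]
γ' = 19.5 − 9.81 = 9.69 kN/m³
Numerator = 11.3 + 9.69·3.1·cos²18.7°·tan32.0° = 11.3 + 9.69·3.1·0.8972·0.6249 = 28.141 kPa
Denominator = 19.5·3.1·sin18.7°·cos18.7° = 19.5·3.1·0.3206·0.9472 = 18.358 kPa
FS = 28.141 / 18.358 = 1.533

FS = 1.53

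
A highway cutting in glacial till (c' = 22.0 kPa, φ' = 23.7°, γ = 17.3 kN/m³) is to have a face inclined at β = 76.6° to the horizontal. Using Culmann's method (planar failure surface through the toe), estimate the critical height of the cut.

Culmann's analysis gives the critical failure plane at α_cr = (β + φ')/2 = (76.6 + 23.7)/2 = 50.1°, and the critical height
H_c = (4c'/γ) · sinβ cosφ' / [1 − cos(β − φ')]
    = (4·22.0/17.3) · sin76.6°·cos23.7° / [1 − cos(52.9°)]
    = 5.087 · 0.9728·0.9157 / [1 − 0.6032]
    = 5.087 · 0.8907 / 0.3968
    = 11.42 m

H_c = 11.42 m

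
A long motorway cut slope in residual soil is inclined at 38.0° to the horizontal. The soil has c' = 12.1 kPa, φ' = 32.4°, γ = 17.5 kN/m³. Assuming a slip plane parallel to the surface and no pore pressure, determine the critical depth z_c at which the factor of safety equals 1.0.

Setting FS = 1.00 in FS = [c' + γz cos²β tanφ'] / [γz sinβ cosβ] and solving for z:
z = c' / [γ cosβ (FS·sinβ − cosβ·tanφ')]
  = 12.1 / [17.5·cos38.0°·(1.00·sin38.0° − cos38.0°·tan32.4°)]
  = 12.1 / [17.5·0.7880·(1.00·0.6157 − 0.7880·0.6346)]
  = 12.1 / 1.5938 = 7.592 m

z_c = 7.59 m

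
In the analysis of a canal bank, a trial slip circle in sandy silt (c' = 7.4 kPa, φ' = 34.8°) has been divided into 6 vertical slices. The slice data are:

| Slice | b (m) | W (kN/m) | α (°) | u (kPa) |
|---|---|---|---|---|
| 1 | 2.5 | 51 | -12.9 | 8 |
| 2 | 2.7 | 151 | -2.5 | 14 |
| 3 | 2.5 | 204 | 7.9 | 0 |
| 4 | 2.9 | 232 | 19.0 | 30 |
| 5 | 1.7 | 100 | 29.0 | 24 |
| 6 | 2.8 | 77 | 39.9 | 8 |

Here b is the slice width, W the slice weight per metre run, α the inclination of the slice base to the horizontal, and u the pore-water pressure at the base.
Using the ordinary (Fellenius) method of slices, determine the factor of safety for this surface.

FS = 2.72

Ordinary method of slices: FS = Σ[c'·Δl_i + (W_i cosα_i − u_i·Δl_i)·tanφ'] / Σ W_i sinα_i, with Δl_i = b_i / cosα_i.
Slice 1: Δl = 2.5/cos(-12.9°) = 2.565 m; N'_1 = 51·cos(-12.9°) − 8·2.565 = 29.2; c'Δl = 18.98; W sinα = -11.4
Slice 2: Δl = 2.7/cos(-2.5°) = 2.703 m; N'_2 = 151·cos(-2.5°) − 14·2.703 = 113.0; c'Δl = 20.00; W sinα = -6.6
Slice 3: Δl = 2.5/cos7.9° = 2.524 m; N'_3 = 204·cos7.9° − 0·2.524 = 202.1; c'Δl = 18.68; W sinα = 28.0
Slice 4: Δl = 2.9/cos19.0° = 3.067 m; N'_4 = 232·cos19.0° − 30·3.067 = 127.3; c'Δl = 22.70; W sinα = 75.5
Slice 5: Δl = 1.7/cos29.0° = 1.944 m; N'_5 = 100·cos29.0° − 24·1.944 = 40.8; c'Δl = 14.38; W sinα = 48.5
Slice 6: Δl = 2.8/cos39.9° = 3.650 m; N'_6 = 77·cos39.9° − 8·3.650 = 29.9; c'Δl = 27.01; W sinα = 49.4
Σc'Δl = 121.7 kN/m; ΣN' = 542.3 kN/m; ΣW sinα = 183.5 kN/m
Resisting = 121.7 + 542.3·tan34.8° = 121.7 + 376.9 = 498.7 kN/m
FS = 498.7 / 183.5 = 2.718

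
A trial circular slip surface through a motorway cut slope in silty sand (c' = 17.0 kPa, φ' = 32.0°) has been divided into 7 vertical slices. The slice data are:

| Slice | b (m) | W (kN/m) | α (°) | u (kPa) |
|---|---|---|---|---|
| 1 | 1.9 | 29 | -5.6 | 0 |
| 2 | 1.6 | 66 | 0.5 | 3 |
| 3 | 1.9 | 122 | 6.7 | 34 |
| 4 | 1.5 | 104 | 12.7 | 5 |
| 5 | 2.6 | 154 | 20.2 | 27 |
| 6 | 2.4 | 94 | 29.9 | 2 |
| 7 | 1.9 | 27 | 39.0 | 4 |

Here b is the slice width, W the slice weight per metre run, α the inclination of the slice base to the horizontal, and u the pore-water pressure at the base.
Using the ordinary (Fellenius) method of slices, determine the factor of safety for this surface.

FS = 3.31

Ordinary method of slices: FS = Σ[c'·Δl_i + (W_i cosα_i − u_i·Δl_i)·tanφ'] / Σ W_i sinα_i, with Δl_i = b_i / cosα_i.
Slice 1: Δl = 1.9/cos(-5.6°) = 1.909 m; N'_1 = 29·cos(-5.6°) − 0·1.909 = 28.9; c'Δl = 32.45; W sinα = -2.8
Slice 2: Δl = 1.6/cos0.5° = 1.600 m; N'_2 = 66·cos0.5° − 3·1.600 = 61.2; c'Δl = 27.20; W sinα = 0.6
Slice 3: Δl = 1.9/cos6.7° = 1.913 m; N'_3 = 122·cos6.7° − 34·1.913 = 56.1; c'Δl = 32.52; W sinα = 14.2
Slice 4: Δl = 1.5/cos12.7° = 1.538 m; N'_4 = 104·cos12.7° − 5·1.538 = 93.8; c'Δl = 26.14; W sinα = 22.9
Slice 5: Δl = 2.6/cos20.2° = 2.770 m; N'_5 = 154·cos20.2° − 27·2.770 = 69.7; c'Δl = 47.10; W sinα = 53.2
Slice 6: Δl = 2.4/cos29.9° = 2.768 m; N'_6 = 94·cos29.9° − 2·2.768 = 76.0; c'Δl = 47.06; W sinα = 46.9
Slice 7: Δl = 1.9/cos39.0° = 2.445 m; N'_7 = 27·cos39.0° − 4·2.445 = 11.2; c'Δl = 41.56; W sinα = 17.0
Σc'Δl = 254.0 kN/m; ΣN' = 396.8 kN/m; ΣW sinα = 151.9 kN/m
Resisting = 254.0 + 396.8·tan32.0° = 254.0 + 248.0 = 502.0 kN/m
FS = 502.0 / 151.9 = 3.306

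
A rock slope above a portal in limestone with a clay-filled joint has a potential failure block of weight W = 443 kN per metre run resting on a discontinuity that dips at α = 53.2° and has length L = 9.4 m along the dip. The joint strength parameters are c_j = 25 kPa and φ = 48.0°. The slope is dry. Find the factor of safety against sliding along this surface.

Resolving the block weight along and normal to the plane and applying the Mohr–Coulomb strength on the joint:
N' = W cosα = 443·cos53.2° = 265.4 kN/m
Driving force T = W sinα = 443·sin53.2° = 354.7 kN/m
Resisting force R = c_j·L + N'·tanφ = 25·9.4 + 265.4·tan48.0° = 235.0 + 294.7 = 529.7 kN/m
FS = R / T = 529.7 / 354.7 = 1.493

FS = 1.49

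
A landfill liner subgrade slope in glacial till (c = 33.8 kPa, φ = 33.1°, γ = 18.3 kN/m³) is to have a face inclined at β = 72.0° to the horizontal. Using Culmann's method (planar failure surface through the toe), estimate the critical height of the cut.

H_c = 26.54 m

Culmann's analysis gives the critical failure plane at α_cr = (β + φ)/2 = (72.0 + 33.1)/2 = 52.5°, and the critical height
H_c = (4c/γ) · sinβ cosφ / [1 − cos(β − φ)]
    = (4·33.8/18.3) · sin72.0°·cos33.1° / [1 − cos(38.9°)]
    = 7.388 · 0.9511·0.8377 / [1 − 0.7782]
    = 7.388 · 0.7967 / 0.2218
    = 26.54 m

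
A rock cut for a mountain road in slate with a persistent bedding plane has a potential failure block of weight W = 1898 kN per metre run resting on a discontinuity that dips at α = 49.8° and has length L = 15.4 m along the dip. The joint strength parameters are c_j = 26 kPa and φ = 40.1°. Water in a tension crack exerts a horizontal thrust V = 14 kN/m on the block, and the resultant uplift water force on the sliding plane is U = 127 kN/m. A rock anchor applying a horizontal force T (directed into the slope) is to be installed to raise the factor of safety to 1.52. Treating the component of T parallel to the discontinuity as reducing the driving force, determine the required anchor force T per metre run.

T = 555 kN/m

Resolving forces along and normal to the sliding plane, with the horizontal anchor force T adding T·sinα to the effective normal force and T·cosα acting up the plane against the driving force:
FS = [c_jL + (W cosα − U − V sinα + T sinα) tanφ] / [W sinα + V cosα − T cosα]
Without the anchor: N' = 1087.4 kN/m, driving T_d = 1458.7 kN/m, resisting R = 26·15.4 + 1087.4·tan40.1° = 1316.1 kN/m, FS = 0.90.
Setting FS = 1.52 and solving for T:
1.52·(1458.7 − T cos49.8°) = 1316.1 + T sin49.8°·tan40.1°
T·(sin49.8°·tan40.1° + 1.52·cos49.8°) = 1.52·1458.7 − 1316.1
T·(0.7638·0.8421 + 1.52·0.6455) = 2217.3 − 1316.1 = 901.2
T·1.6243 = 901.2
T = 554.8 kN/m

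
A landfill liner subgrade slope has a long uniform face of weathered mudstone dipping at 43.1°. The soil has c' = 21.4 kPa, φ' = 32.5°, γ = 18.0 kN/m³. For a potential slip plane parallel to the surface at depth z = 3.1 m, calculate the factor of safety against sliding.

For an infinite slope with a slip plane parallel to the surface (no pore pressure): FS = [c' + γz cos²β tanφ'] / [γz sinβ cosβ].
γz = 18.0·3.1 = 55.80 kN/m²
Numerator = 21.4 + 55.80·cos²43.1°·tan32.5° = 21.4 + 55.80·0.5331·0.6371 = 40.352 kPa
Denominator = 55.80·sin43.1°·cos43.1° = 55.80·0.6833·0.7302 = 27.839 kPa
FS = 40.352 / 27.839 = 1.450

FS = 1.45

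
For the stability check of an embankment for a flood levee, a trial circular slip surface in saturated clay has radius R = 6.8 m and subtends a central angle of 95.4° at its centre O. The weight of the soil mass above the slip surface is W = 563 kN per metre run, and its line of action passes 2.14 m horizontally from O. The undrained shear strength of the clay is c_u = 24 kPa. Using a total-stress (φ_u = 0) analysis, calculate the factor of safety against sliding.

FS = 1.53

Taking moments about the centre O, the resisting moment is provided by the undrained shear strength acting along the arc:
Arc length L_a = R·θ = 6.8·(95.4°·π/180) = 6.8·1.6650 = 11.32 m
M_R = c_u·L_a·R = 24·11.32·6.8 = 1847.8 kN·m/m
M_D = W·d = 563·2.14 = 1204.8 kN·m/m
FS = M_R / M_D = 1847.8 / 1204.8 = 1.534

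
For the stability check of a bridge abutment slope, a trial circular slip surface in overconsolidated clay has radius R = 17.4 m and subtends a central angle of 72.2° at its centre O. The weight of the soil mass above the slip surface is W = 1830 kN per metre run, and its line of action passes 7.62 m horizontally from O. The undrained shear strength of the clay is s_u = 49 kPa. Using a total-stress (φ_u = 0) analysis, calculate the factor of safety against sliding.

Taking moments about the centre O, the resisting moment is provided by the undrained shear strength acting along the arc:
Arc length L_a = R·θ = 17.4·(72.2°·π/180) = 17.4·1.2601 = 21.93 m
M_R = s_u·L_a·R = 49·21.93·17.4 = 18694.3 kN·m/m
M_D = W·d = 1830·7.62 = 13944.6 kN·m/m
FS = M_R / M_D = 18694.3 / 13944.6 = 1.341

FS = 1.34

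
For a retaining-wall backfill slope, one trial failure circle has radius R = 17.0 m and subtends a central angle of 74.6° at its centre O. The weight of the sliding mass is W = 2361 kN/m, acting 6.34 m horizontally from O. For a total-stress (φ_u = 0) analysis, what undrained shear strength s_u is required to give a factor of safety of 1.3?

s_u = 51.7 kPa

FS = s_u·L_a·R / (W·d), so s_u = FS·W·d / (L_a·R).
Arc length L_a = R·θ = 17.0·(74.6°·π/180) = 17.0·1.3020 = 22.13 m
s_u = 1.3·2361·6.34 / (22.13·17.0) = 19459.4 / 376.28 = 51.71 kPa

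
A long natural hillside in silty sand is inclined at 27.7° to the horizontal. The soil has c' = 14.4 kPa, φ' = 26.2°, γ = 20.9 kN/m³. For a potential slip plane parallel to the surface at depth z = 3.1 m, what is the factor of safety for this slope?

For an infinite slope with a slip plane parallel to the surface (no pore pressure): FS = [c' + γz cos²β tanφ'] / [γz sinβ cosβ].
γz = 20.9·3.1 = 64.79 kN/m²
Numerator = 14.4 + 64.79·cos²27.7°·tan26.2° = 14.4 + 64.79·0.7839·0.4921 = 39.392 kPa
Denominator = 64.79·sin27.7°·cos27.7° = 64.79·0.4648·0.8854 = 26.666 kPa
FS = 39.392 / 26.666 = 1.477

FS = 1.48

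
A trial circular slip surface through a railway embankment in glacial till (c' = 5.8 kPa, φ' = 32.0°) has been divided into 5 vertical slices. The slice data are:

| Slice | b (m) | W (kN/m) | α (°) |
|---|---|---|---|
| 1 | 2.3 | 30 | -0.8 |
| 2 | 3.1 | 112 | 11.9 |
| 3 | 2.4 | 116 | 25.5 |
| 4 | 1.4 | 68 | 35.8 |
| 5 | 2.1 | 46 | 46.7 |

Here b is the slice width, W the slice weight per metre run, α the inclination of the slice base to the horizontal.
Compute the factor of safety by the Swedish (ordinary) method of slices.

Ordinary method of slices: FS = Σ[c'·Δl_i + (W_i cosα_i)·tanφ'] / Σ W_i sinα_i, with Δl_i = b_i / cosα_i.
Slice 1: Δl = 2.3/cos(-0.8°) = 2.300 m; N'_1 = 30·cos(-0.8°) = 30.0; c'Δl = 13.34; W sinα = -0.4
Slice 2: Δl = 3.1/cos11.9° = 3.168 m; N'_2 = 112·cos11.9° = 109.6; c'Δl = 18.37; W sinα = 23.1
Slice 3: Δl = 2.4/cos25.5° = 2.659 m; N'_3 = 116·cos25.5° = 104.7; c'Δl = 15.42; W sinα = 49.9
Slice 4: Δl = 1.4/cos35.8° = 1.726 m; N'_4 = 68·cos35.8° = 55.2; c'Δl = 10.01; W sinα = 39.8
Slice 5: Δl = 2.1/cos46.7° = 3.062 m; N'_5 = 46·cos46.7° = 31.5; c'Δl = 17.76; W sinα = 33.5
Σc'Δl = 74.9 kN/m; ΣN' = 331.0 kN/m; ΣW sinα = 145.9 kN/m
Resisting = 74.9 + 331.0·tan32.0° = 74.9 + 206.8 = 281.7 kN/m
FS = 281.7 / 145.9 = 1.931

FS = 1.93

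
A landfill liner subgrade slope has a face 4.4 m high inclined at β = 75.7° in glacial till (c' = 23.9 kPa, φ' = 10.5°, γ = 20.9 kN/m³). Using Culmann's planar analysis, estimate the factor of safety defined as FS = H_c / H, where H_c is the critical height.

FS = 1.71

H_c = (4c'/γ) · sinβ cosφ' / [1 − cos(β − φ')]
    = (4·23.9/20.9) · sin75.7°·cos10.5° / [1 − cos65.2°]
    = 4.574 · 0.9528 / 0.5805 = 7.51 m
FS = H_c / H = 7.51 / 4.4 = 1.706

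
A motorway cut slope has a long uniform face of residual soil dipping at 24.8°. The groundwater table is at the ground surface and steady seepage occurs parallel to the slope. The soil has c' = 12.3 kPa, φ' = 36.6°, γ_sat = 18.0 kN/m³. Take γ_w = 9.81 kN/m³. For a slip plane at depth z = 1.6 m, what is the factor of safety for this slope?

With seepage parallel to the slope and the water table at the surface, the effective normal stress on the slip plane uses the buoyant unit weight γ' = γ_sat − γ_w while the driving shear stress uses γ_sat:
FS = [c' + γ' z cos²β tanφ'] / [γ_sat z sinβ cosβ]
γ' = 18.0 − 9.81 = 8.19 kN/m³
Numerator = 12.3 + 8.19·1.6·cos²24.8°·tan36.6° = 12.3 + 8.19·1.6·0.8241·0.7427 = 20.320 kPa
Denominator = 18.0·1.6·sin24.8°·cos24.8° = 18.0·1.6·0.4195·0.9078 = 10.966 kPa
FS = 20.320 / 10.966 = 1.853

FS = 1.85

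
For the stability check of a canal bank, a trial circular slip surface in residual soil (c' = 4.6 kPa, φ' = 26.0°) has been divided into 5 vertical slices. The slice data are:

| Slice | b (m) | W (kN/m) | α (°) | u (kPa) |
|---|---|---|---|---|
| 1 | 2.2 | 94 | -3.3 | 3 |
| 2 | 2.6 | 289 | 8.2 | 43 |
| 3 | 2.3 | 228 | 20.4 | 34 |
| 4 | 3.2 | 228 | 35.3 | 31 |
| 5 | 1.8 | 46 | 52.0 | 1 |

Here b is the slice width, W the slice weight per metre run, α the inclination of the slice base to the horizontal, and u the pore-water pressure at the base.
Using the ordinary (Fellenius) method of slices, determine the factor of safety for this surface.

Ordinary method of slices: FS = Σ[c'·Δl_i + (W_i cosα_i − u_i·Δl_i)·tanφ'] / Σ W_i sinα_i, with Δl_i = b_i / cosα_i.
Slice 1: Δl = 2.2/cos(-3.3°) = 2.204 m; N'_1 = 94·cos(-3.3°) − 3·2.204 = 87.2; c'Δl = 10.14; W sinα = -5.4
Slice 2: Δl = 2.6/cos8.2° = 2.627 m; N'_2 = 289·cos8.2° − 43·2.627 = 173.1; c'Δl = 12.08; W sinα = 41.2
Slice 3: Δl = 2.3/cos20.4° = 2.454 m; N'_3 = 228·cos20.4° − 34·2.454 = 130.3; c'Δl = 11.29; W sinα = 79.5
Slice 4: Δl = 3.2/cos35.3° = 3.921 m; N'_4 = 228·cos35.3° − 31·3.921 = 64.5; c'Δl = 18.04; W sinα = 131.8
Slice 5: Δl = 1.8/cos52.0° = 2.924 m; N'_5 = 46·cos52.0° − 1·2.924 = 25.4; c'Δl = 13.45; W sinα = 36.2
Σc'Δl = 65.0 kN/m; ΣN' = 480.5 kN/m; ΣW sinα = 283.3 kN/m
Resisting = 65.0 + 480.5·tan26.0° = 65.0 + 234.4 = 299.4 kN/m
FS = 299.4 / 283.3 = 1.057

FS = 1.06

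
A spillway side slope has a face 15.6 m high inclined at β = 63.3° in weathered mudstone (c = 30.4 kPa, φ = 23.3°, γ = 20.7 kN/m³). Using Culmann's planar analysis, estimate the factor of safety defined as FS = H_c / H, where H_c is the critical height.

FS = 1.32

H_c = (4c/γ) · sinβ cosφ / [1 − cos(β − φ)]
    = (4·30.4/20.7) · sin63.3°·cos23.3° / [1 − cos40.0°]
    = 5.874 · 0.8205 / 0.2340 = 20.60 m
FS = H_c / H = 20.60 / 15.6 = 1.321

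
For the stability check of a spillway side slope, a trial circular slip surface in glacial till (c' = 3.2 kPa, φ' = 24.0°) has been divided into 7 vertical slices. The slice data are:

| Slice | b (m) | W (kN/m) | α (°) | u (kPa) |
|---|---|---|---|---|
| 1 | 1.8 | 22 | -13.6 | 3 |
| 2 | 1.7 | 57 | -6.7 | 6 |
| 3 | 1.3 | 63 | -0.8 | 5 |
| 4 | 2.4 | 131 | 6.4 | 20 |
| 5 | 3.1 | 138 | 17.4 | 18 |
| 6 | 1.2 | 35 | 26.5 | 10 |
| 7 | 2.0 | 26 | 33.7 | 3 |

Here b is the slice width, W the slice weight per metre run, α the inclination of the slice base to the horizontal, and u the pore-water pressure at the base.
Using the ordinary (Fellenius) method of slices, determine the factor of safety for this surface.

Ordinary method of slices: FS = Σ[c'·Δl_i + (W_i cosα_i − u_i·Δl_i)·tanφ'] / Σ W_i sinα_i, with Δl_i = b_i / cosα_i.
Slice 1: Δl = 1.8/cos(-13.6°) = 1.852 m; N'_1 = 22·cos(-13.6°) − 3·1.852 = 15.8; c'Δl = 5.93; W sinα = -5.2
Slice 2: Δl = 1.7/cos(-6.7°) = 1.712 m; N'_2 = 57·cos(-6.7°) − 6·1.712 = 46.3; c'Δl = 5.48; W sinα = -6.7
Slice 3: Δl = 1.3/cos(-0.8°) = 1.300 m; N'_3 = 63·cos(-0.8°) − 5·1.300 = 56.5; c'Δl = 4.16; W sinα = -0.9
Slice 4: Δl = 2.4/cos6.4° = 2.415 m; N'_4 = 131·cos6.4° − 20·2.415 = 81.9; c'Δl = 7.73; W sinα = 14.6
Slice 5: Δl = 3.1/cos17.4° = 3.249 m; N'_5 = 138·cos17.4° − 18·3.249 = 73.2; c'Δl = 10.40; W sinα = 41.3
Slice 6: Δl = 1.2/cos26.5° = 1.341 m; N'_6 = 35·cos26.5° − 10·1.341 = 17.9; c'Δl = 4.29; W sinα = 15.6
Slice 7: Δl = 2.0/cos33.7° = 2.404 m; N'_7 = 26·cos33.7° − 3·2.404 = 14.4; c'Δl = 7.69; W sinα = 14.4
Σc'Δl = 45.7 kN/m; ΣN' = 306.1 kN/m; ΣW sinα = 73.2 kN/m
Resisting = 45.7 + 306.1·tan24.0° = 45.7 + 136.3 = 181.9 kN/m
FS = 181.9 / 73.2 = 2.485

FS = 2.49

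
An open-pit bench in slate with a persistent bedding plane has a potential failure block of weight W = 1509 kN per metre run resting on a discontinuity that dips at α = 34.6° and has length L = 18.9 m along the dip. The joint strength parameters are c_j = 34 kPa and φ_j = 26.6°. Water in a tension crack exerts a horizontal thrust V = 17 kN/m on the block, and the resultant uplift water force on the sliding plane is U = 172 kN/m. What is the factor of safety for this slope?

Resolving the block weight along and normal to the plane and applying the Mohr–Coulomb strength on the joint:
N' = W cosα − U − V sinα = 1509·cos34.6° − 172 − 17·sin34.6° = 1060.5 kN/m
Driving force T = W sinα + V cosα = 1509·sin34.6° + 17·cos34.6° = 870.9 kN/m
Resisting force R = c_j·L + N'·tanφ_j = 34·18.9 + 1060.5·tan26.6° = 642.6 + 531.0 = 1173.6 kN/m
FS = R / T = 1173.6 / 870.9 = 1.348

FS = 1.35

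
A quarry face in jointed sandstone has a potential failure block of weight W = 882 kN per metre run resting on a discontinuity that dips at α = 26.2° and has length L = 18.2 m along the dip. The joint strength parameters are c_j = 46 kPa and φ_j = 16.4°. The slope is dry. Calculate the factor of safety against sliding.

Resolving the block weight along and normal to the plane and applying the Mohr–Coulomb strength on the joint:
N' = W cosα = 882·cos26.2° = 791.4 kN/m
Driving force T = W sinα = 882·sin26.2° = 389.4 kN/m
Resisting force R = c_j·L + N'·tanφ_j = 46·18.2 + 791.4·tan16.4° = 837.2 + 232.9 = 1070.1 kN/m
FS = R / T = 1070.1 / 389.4 = 2.748

FS = 2.75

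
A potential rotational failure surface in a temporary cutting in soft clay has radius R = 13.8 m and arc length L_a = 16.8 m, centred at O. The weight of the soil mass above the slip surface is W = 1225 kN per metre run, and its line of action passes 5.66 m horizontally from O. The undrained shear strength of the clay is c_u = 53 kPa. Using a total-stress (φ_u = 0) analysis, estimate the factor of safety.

FS = 1.77

Taking moments about the centre O, the resisting moment is provided by the undrained shear strength acting along the arc:
M_R = c_u·L_a·R = 53·16.80·13.8 = 12287.5 kN·m/m
M_D = W·d = 1225·5.66 = 6933.5 kN·m/m
FS = M_R / M_D = 12287.5 / 6933.5 = 1.772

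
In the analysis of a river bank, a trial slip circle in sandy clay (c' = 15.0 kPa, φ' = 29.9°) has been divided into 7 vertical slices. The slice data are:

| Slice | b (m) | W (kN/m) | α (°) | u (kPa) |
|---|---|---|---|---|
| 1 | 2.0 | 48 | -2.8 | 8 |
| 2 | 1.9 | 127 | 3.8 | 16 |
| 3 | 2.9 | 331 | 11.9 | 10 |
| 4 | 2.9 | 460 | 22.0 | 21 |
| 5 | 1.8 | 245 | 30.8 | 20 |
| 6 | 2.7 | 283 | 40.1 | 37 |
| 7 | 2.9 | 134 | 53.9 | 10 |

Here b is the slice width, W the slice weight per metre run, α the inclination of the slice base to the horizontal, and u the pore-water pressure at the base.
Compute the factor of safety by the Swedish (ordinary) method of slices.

FS = 1.39

Ordinary method of slices: FS = Σ[c'·Δl_i + (W_i cosα_i − u_i·Δl_i)·tanφ'] / Σ W_i sinα_i, with Δl_i = b_i / cosα_i.
Slice 1: Δl = 2.0/cos(-2.8°) = 2.002 m; N'_1 = 48·cos(-2.8°) − 8·2.002 = 31.9; c'Δl = 30.04; W sinα = -2.3
Slice 2: Δl = 1.9/cos3.8° = 1.904 m; N'_2 = 127·cos3.8° − 16·1.904 = 96.3; c'Δl = 28.56; W sinα = 8.4
Slice 3: Δl = 2.9/cos11.9° = 2.964 m; N'_3 = 331·cos11.9° − 10·2.964 = 294.2; c'Δl = 44.46; W sinα = 68.3
Slice 4: Δl = 2.9/cos22.0° = 3.128 m; N'_4 = 460·cos22.0° − 21·3.128 = 360.8; c'Δl = 46.92; W sinα = 172.3
Slice 5: Δl = 1.8/cos30.8° = 2.096 m; N'_5 = 245·cos30.8° − 20·2.096 = 168.5; c'Δl = 31.43; W sinα = 125.5
Slice 6: Δl = 2.7/cos40.1° = 3.530 m; N'_6 = 283·cos40.1° − 37·3.530 = 85.9; c'Δl = 52.95; W sinα = 182.3
Slice 7: Δl = 2.9/cos53.9° = 4.922 m; N'_7 = 134·cos53.9° − 10·4.922 = 29.7; c'Δl = 73.83; W sinα = 108.3
Σc'Δl = 308.2 kN/m; ΣN' = 1067.4 kN/m; ΣW sinα = 662.7 kN/m
Resisting = 308.2 + 1067.4·tan29.9° = 308.2 + 613.8 = 922.0 kN/m
FS = 922.0 / 662.7 = 1.391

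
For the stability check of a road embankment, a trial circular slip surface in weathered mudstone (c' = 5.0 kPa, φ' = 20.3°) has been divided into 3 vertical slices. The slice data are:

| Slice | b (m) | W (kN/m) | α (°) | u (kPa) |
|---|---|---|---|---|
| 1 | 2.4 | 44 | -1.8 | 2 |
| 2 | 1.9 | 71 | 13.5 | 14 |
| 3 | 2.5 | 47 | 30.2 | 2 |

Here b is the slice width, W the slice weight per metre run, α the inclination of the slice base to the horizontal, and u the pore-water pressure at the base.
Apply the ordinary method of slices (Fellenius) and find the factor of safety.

Ordinary method of slices: FS = Σ[c'·Δl_i + (W_i cosα_i − u_i·Δl_i)·tanφ'] / Σ W_i sinα_i, with Δl_i = b_i / cosα_i.
Slice 1: Δl = 2.4/cos(-1.8°) = 2.401 m; N'_1 = 44·cos(-1.8°) − 2·2.401 = 39.2; c'Δl = 12.01; W sinα = -1.4
Slice 2: Δl = 1.9/cos13.5° = 1.954 m; N'_2 = 71·cos13.5° − 14·1.954 = 41.7; c'Δl = 9.77; W sinα = 16.6
Slice 3: Δl = 2.5/cos30.2° = 2.893 m; N'_3 = 47·cos30.2° − 2·2.893 = 34.8; c'Δl = 14.46; W sinα = 23.6
Σc'Δl = 36.2 kN/m; ΣN' = 115.7 kN/m; ΣW sinα = 38.8 kN/m
Resisting = 36.2 + 115.7·tan20.3° = 36.2 + 42.8 = 79.0 kN/m
FS = 79.0 / 38.8 = 2.035

FS = 2.04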